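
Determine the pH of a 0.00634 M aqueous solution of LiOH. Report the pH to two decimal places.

pH = 11.80

LiOH is a strong base; [OH-] = 0.00634 M.
pOH = -log(0.00634) = 2.20
pH = 14.00 - 2.20 = 11.80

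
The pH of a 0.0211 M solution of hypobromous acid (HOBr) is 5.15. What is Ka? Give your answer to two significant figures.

Ka = 2.4 × 10^-9

[H+] = 10^(-5.15) = 7.08 × 10^-6 M
At equilibrium [HA] = 0.0211 − 7.08 × 10^-6 = 2.11 × 10^-2 M
Ka = [H+][A-]/[HA] = (7.08 × 10^-6)² / 2.11 × 10^-2 = 2.4 × 10^-9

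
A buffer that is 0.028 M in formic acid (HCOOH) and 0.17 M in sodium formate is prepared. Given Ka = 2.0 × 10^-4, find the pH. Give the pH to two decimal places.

pKa = −log(2.0 × 10^-4) = 3.699
pH = pKa + log([A⁻]/[HA]) = 3.699 + log(0.17/0.028)
pH = 3.699 + (+0.783) = 4.48

pH = 4.48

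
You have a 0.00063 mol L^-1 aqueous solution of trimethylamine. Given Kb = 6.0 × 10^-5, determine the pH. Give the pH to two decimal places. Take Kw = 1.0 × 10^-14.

pH = 10.22

(CH3)3N + H2O ⇌ (CH3)3NH+ + OH-
Kb = [OH-]²/(0.00063 − [OH-]) = 6.0 × 10^-5
Here C₀/Kb ≈ 10.5, so the small-[OH-] approximation fails. Use the quadratic:
[OH-] = (−Kb + √(Kb² + 4·Kb·C₀))/2 = 1.67 × 10^-4 M
pOH = 3.78, so pH = 14.00 − pOH = 10.22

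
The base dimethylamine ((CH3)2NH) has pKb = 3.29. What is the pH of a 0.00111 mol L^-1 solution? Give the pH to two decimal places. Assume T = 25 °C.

pH = 10.73

(CH3)2NH + H2O ⇌ (CH3)2NH2+ + OH-
Kb = 10^(−3.29) = 5.13 × 10^-4
Kb = [OH-]²/(0.00111 − [OH-]) = 5.13 × 10^-4
Here C₀/Kb ≈ 2.16, so the small-[OH-] approximation fails. Use the quadratic:
[OH-] = [−0.000513 + √(0.000513² + 2.28e-06)]/2 = 5.41 × 10^-4 M
pOH = 3.27, so pH = 14.00 − pOH = 10.73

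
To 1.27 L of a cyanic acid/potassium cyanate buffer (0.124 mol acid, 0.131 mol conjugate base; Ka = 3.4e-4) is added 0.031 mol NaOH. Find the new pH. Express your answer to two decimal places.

pH = 3.71

OH- converts HOCN to OCN-: HOCN → 0.093 mol, OCN- → 0.162 mol.
pKa = −log(3.4 × 10^-4) = 3.469
pH = pKa + log(n_OCN-/n_HOCN) = 3.469 + log(0.162/0.093) = 3.469 + (+0.241)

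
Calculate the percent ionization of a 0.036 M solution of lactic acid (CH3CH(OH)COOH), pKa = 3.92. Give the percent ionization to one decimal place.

CH3CH(OH)COOH ⇌ CH3CH(OH)COO- + H+; let x = [H+] at equilibrium.
Ka = 10^(−3.92) = 1.20 × 10^-4
Solve x² + 0.00012x − 4.32e-06 = 0 → x = 2.02 × 10^-3 M
Fraction ionized = 2.02 × 10^-3 / 0.036 = 0.0561 → 5.6%

5.6%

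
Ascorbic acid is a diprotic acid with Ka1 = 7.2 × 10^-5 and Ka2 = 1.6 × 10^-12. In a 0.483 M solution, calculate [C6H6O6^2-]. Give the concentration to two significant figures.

First ionization gives [H+] ≈ [HC6H6O6-] = 5.90 × 10^-3 M.
Second step: Ka2 = [H+][C6H6O6^2-]/[HC6H6O6-] ≈ [C6H6O6^2-] (since [H+] ≈ [HC6H6O6-]).
So [C6H6O6^2-] ≈ Ka2.

1.6 × 10^-12 M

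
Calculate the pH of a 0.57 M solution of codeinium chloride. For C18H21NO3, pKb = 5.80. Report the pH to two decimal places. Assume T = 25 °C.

C18H22NO3+ is the conjugate acid of the weak base C18H21NO3.
Kb = 10^(−5.80) = 1.58 × 10^-6
Ka = Kw/Kb = 1.0×10^-14 / 1.58 × 10^-6 = 6.33 × 10^-9
From the ICE table, Ka = x²/(0.57 − x) = 6.33 × 10^-9.
Assume x ≪ 0.57: x ≈ √(6.33 × 10^-9 × 0.57) = 6.01 × 10^-5 M
pH = −log[H+] = −log(6.01 × 10^-5) = 4.22

pH = 4.22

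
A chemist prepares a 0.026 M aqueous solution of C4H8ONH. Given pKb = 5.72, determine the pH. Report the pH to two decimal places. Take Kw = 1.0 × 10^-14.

C4H8ONH + H2O ⇌ C4H8ONH2+ + OH-
Kb = 10^(−5.72) = 1.91 × 10^-6
From the ICE table, Kb = x²/(0.026 − x) = 1.91 × 10^-6.
Assume x ≪ 0.026: x ≈ √(1.91 × 10^-6 × 0.026) = 2.23 × 10^-4 M
(x/C₀ = 0.86% < 5%, so the approximation holds.)
pOH = 3.65, so pH = 14.00 − pOH = 10.35

pH = 10.35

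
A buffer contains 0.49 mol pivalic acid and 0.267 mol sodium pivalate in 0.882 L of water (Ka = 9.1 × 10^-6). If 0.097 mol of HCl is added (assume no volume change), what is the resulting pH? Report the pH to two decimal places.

After neutralization: n((CH3)3CCOOH) = 0.587 mol, n((CH3)3CCOO-) = 0.17 mol.
pKa = −log(9.1 × 10^-6) = 5.041
pH = pKa + log(n_(CH3)3CCOO-/n_(CH3)3CCOOH) = 5.041 + log(0.17/0.587) = 5.041 + (-0.538)

pH = 4.50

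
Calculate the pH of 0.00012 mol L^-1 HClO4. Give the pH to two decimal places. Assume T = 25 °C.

HClO4 is a strong acid and dissociates completely, so [H+] = 0.00012 M.
pH = -log(0.00012) = 3.92

pH = 3.92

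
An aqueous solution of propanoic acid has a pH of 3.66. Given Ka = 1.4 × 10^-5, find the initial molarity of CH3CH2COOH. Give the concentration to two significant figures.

C₀ = 3.6 × 10^-3 M

[H+] = 10^(-3.66) = 2.19 × 10^-4 M = x
Ka = x²/(C₀ − x) ⇒ C₀ = x + x²/Ka
C₀ = 2.19 × 10^-4 + (2.19 × 10^-4)²/(1.4 × 10^-5) = 3.64 × 10^-3 M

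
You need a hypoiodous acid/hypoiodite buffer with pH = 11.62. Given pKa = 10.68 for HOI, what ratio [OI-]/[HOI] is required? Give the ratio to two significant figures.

ratio = 8.7

pH = pKa + log(r) ⇒ log(r) = 11.62 − 10.68 = +0.94
r = [OI-]/[HOI] = 10^(+0.94) = 8.71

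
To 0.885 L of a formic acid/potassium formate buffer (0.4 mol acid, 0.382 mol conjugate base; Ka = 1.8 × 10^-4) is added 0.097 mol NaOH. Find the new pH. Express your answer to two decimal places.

pH = 3.94

OH- converts HCOOH to HCOO-: HCOOH → 0.303 mol, HCOO- → 0.479 mol.
pKa = −log(1.8 × 10^-4) = 3.745
pH = pKa + log([A⁻]/[HA]) = 3.745 + log(0.479/0.303) = 3.745 +0.199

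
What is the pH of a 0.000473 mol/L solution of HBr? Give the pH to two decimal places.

pH = 3.33

HBr is a strong acid and dissociates completely, so [H+] = 0.000473 M.
pH = -log(0.000473) = 3.33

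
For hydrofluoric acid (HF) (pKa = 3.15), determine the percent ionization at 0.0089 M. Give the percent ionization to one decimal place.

24.5%

HF ⇌ F- + H+; let x = [H+] at equilibrium.
Ka = 10^(−3.15) = 7.08 × 10^-4
Ka = x²/(C₀ − x); solving the quadratic gives x = 2.18 × 10^-3 M.
% ionization = x/C₀ × 100% = 2.18 × 10^-3/0.0089 × 100% = 24.5%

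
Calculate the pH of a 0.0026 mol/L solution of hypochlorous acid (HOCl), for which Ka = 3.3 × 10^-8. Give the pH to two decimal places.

HOCl ⇌ OCl- + H+
From the ICE table, Ka = x²/(0.0026 − x) = 3.3 × 10^-8.
Neglecting x in the denominator: x = √(3.3 × 10^-8 × 0.0026) = 9.26 × 10^-6 M
pH = −log[H+] = −log(9.26 × 10^-6) = 5.03

pH = 5.03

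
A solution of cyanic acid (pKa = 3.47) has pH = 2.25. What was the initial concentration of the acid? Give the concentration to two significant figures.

[H+] = 10^(-2.25) = 5.62 × 10^-3 M = x
Ka = 10^(−3.47) = 3.39 × 10^-4
Ka = x²/(C₀ − x) ⇒ C₀ = x + x²/Ka
C₀ = 5.62 × 10^-3 + (5.62 × 10^-3)²/(3.39 × 10^-4) = 9.88 × 10^-2 M

C₀ = 9.9 × 10^-2 M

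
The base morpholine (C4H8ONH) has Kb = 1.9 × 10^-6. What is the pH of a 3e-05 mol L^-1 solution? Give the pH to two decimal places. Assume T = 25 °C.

pH = 8.82

C4H8ONH + H2O ⇌ C4H8ONH2+ + OH-
From the ICE table, Kb = [OH-]²/(3e-05 − [OH-]) = 1.9 × 10^-6.
[OH-] is not negligible relative to C₀; solve [OH-]² + 1.9e-06·[OH-] − 5.7e-11 = 0.
[OH-] = (−Kb + √(Kb² + 4·Kb·C₀))/2 = 6.66 × 10^-6 M
pOH = −log(6.66 × 10^-6) = 5.18; pH = 14.00 − 5.18 = 8.82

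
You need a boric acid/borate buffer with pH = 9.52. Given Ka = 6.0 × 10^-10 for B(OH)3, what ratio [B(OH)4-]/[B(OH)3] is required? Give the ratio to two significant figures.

ratio = 2.0

pKa = -log(6.0 × 10^-10) = 9.222
pH = pKa + log(r) ⇒ log(r) = 9.52 − 9.222 = +0.298
r = [B(OH)4-]/[B(OH)3] = 10^(+0.298) = 1.99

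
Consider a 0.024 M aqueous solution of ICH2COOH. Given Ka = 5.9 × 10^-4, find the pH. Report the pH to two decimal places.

ICH2COOH ⇌ ICH2COO- + H+
Ka = [H+]²/(0.024 − [H+]) = 5.9 × 10^-4
[H+] is not negligible relative to C₀; solve [H+]² + 0.00059·[H+] − 1.42e-05 = 0.
[H+] = [−0.00059 + √(0.00059² + 5.66e-05)]/2 = 3.48 × 10^-3 M
pH = −log[H+] = −log(3.48 × 10^-3) = 2.46

pH = 2.46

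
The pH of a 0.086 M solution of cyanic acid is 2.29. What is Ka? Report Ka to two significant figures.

[H+] = 10^(-2.29) = 5.13 × 10^-3 M
At equilibrium [HA] = 0.086 − 5.13 × 10^-3 = 8.09 × 10^-2 M
Ka = [H+][A-]/[HA] = (5.13 × 10^-3)² / 8.09 × 10^-2 = 3.3 × 10^-4

Ka = 3.3 × 10^-4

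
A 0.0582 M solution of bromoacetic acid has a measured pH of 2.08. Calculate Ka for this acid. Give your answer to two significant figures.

[H+] = 10^(-2.08) = 8.32 × 10^-3 M
At equilibrium [HA] = 0.0582 − 8.32 × 10^-3 = 4.99 × 10^-2 M
Ka = [H+][A-]/[HA] = (8.32 × 10^-3)² / 4.99 × 10^-2 = 1.4 × 10^-3

Ka = 1.4 × 10^-3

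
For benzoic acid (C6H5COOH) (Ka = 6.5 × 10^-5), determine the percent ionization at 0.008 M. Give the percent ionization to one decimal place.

8.6%

C6H5COOH ⇌ C6H5COO- + H+; let x = [H+] at equilibrium.
Solve x² + 6.5e-05x − 5.2e-07 = 0 → x = 6.89 × 10^-4 M
Fraction ionized = 6.89 × 10^-4 / 0.008 = 0.0861 → 8.6%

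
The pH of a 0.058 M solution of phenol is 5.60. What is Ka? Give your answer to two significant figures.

Ka = 1.1 × 10^-10

[H+] = 10^(-5.60) = 2.51 × 10^-6 M
At equilibrium [HA] = 0.058 − 2.51 × 10^-6 = 5.80 × 10^-2 M
Ka = [H+][A-]/[HA] = (2.51 × 10^-6)² / 5.80 × 10^-2 = 1.1 × 10^-10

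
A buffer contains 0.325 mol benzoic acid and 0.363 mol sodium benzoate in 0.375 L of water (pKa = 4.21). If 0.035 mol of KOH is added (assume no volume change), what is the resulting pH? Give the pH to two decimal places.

pH = 4.35

After neutralization: n(C6H5COOH) = 0.29 mol, n(C6H5COO-) = 0.398 mol.
pH = pKa + log([A⁻]/[HA]) = 4.21 + log(0.398/0.29) = 4.21 +0.137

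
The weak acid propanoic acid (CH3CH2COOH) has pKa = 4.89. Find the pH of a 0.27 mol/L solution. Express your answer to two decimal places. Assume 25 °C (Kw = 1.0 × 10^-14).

pH = 2.73

CH3CH2COOH ⇌ CH3CH2COO- + H+
Ka = 10^(−4.89) = 1.29 × 10^-5
Let x = [H+] at equilibrium. Ka = x²/(0.27 − x).
Since Ka ≪ C₀, x ≈ √(Ka·C₀) = 1.87 × 10^-3 M.
(x/C₀ = 0.69% < 5%, so the approximation holds.)
pH = −log(1.87 × 10^-3) = 2.73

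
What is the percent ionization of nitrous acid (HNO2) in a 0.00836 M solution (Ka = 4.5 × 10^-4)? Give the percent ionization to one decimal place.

20.7%

HNO2 ⇌ NO2- + H+; let x = [H+] at equilibrium.
Solve x² + 0.00045x − 3.76e-06 = 0 → x = 1.73 × 10^-3 M
% ionization = x/C₀ × 100% = 1.73 × 10^-3/0.00836 × 100% = 20.7%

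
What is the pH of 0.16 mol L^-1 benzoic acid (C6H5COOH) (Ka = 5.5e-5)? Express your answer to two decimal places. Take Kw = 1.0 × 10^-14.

C6H5COOH ⇌ C6H5COO- + H+
From the ICE table, Ka = [H+]²/(0.16 − [H+]) = 5.5 × 10^-5.
Assume [H+] ≪ 0.16: [H+] ≈ √(5.5 × 10^-5 × 0.16) = 2.97 × 10^-3 M
Check: 1.9% ionized — well under 5%, approximation valid.
pH = −log(2.97 × 10^-3) = 2.53

pH = 2.53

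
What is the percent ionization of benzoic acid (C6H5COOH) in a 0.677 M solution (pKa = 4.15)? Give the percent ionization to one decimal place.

1.0%

C6H5COOH ⇌ C6H5COO- + H+; let x = [H+] at equilibrium.
Ka = 10^(−4.15) = 7.08 × 10^-5
x ≈ √(Ka·C₀) = √(7.08 × 10^-5 × 0.677) = 6.92 × 10^-3 M
Fraction ionized = 6.92 × 10^-3 / 0.677 = 0.0102 → 1.0%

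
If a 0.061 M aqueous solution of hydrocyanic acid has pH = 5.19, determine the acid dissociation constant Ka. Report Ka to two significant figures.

[H+] = 10^(-5.19) = 6.46 × 10^-6 M
At equilibrium [HA] = 0.061 − 6.46 × 10^-6 = 6.10 × 10^-2 M
Ka = [H+][A-]/[HA] = (6.46 × 10^-6)² / 6.10 × 10^-2 = 6.8 × 10^-10

Ka = 6.8 × 10^-10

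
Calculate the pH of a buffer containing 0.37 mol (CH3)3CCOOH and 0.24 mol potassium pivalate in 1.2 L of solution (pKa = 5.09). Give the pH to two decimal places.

pH = 4.90

Using pH = pKa + log([base]/[acid]) with [base]/[acid] = 0.24/0.37:
pH = 5.09 + (-0.188) = 4.90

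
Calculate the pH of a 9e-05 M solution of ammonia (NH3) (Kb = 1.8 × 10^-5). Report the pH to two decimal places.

pH = 9.51

NH3 + H2O ⇌ NH4+ + OH-
From the ICE table, Kb = [OH-]²/(9e-05 − [OH-]) = 1.8 × 10^-5.
Here C₀/Kb ≈ 5, so the small-[OH-] approximation fails. Use the quadratic:
[OH-] = (−Kb + √(Kb² + 4·Kb·C₀))/2 = 3.22 × 10^-5 M
pOH = −log(3.22 × 10^-5) = 4.49; pH = 14.00 − 4.49 = 9.51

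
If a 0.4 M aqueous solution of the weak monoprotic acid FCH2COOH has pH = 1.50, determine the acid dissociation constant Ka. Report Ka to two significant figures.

[H+] = 10^(-1.50) = 3.16 × 10^-2 M
At equilibrium [HA] = 0.4 − 3.16 × 10^-2 = 3.68 × 10^-1 M
Ka = [H+][A-]/[HA] = (3.16 × 10^-2)² / 3.68 × 10^-1 = 2.7 × 10^-3

Ka = 2.7 × 10^-3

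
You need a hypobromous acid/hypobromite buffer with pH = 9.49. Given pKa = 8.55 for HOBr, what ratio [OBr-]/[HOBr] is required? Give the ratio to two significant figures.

pH = pKa + log(r) ⇒ log(r) = 9.49 − 8.55 = +0.94
r = [OBr-]/[HOBr] = 10^(+0.94) = 8.71

ratio = 8.7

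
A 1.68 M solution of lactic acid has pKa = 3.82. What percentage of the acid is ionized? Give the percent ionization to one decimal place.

CH3CH(OH)COOH ⇌ CH3CH(OH)COO- + H+; let x = [H+] at equilibrium.
Ka = 10^(−3.82) = 1.51 × 10^-4
x ≈ √(Ka·C₀) = √(1.51 × 10^-4 × 1.68) = 1.59 × 10^-2 M
% ionization = x/C₀ × 100% = 1.59 × 10^-2/1.68 × 100% = 0.9%

0.9%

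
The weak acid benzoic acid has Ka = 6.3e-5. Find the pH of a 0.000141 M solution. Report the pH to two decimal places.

C6H5COOH ⇌ C6H5COO- + H+
Ka = [H+]²/(0.000141 − [H+]) = 6.3 × 10^-5
[H+] is not negligible relative to C₀; solve [H+]² + 6.3e-05·[H+] − 8.88e-09 = 0.
[H+] = (−Ka + √(Ka² + 4·Ka·C₀))/2 = 6.79 × 10^-5 M
pH = −log(6.79 × 10^-5) = 4.17

pH = 4.17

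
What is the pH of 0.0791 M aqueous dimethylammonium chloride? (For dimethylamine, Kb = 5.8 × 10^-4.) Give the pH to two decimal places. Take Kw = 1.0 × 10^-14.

pH = 5.93

(CH3)2NH2+ is the conjugate acid of the weak base (CH3)2NH.
Ka = Kw/Kb = 1.0×10^-14 / 5.8 × 10^-4 = 1.72 × 10^-11
Let x = [H+] at equilibrium. Ka = x²/(0.0791 − x).
Neglecting x in the denominator: x = √(1.72 × 10^-11 × 0.0791) = 1.17 × 10^-6 M
(x/C₀ = 0.0015% < 5%, so the approximation holds.)
pH = −log(1.17 × 10^-6) = 5.93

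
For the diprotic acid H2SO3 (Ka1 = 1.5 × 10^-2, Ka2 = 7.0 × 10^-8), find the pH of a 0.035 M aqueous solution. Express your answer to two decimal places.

Since Ka1 ≫ Ka2, the first ionization dominates [H+].
Ka1 = x²/(0.035 − x) = 1.5 × 10^-2
Solving the quadratic: x = (−Ka1 + √(Ka1² + 4·Ka1·C₀))/2 = 1.66 × 10^-2 M
pH = −log(1.66 × 10^-2) = 1.78

pH = 1.78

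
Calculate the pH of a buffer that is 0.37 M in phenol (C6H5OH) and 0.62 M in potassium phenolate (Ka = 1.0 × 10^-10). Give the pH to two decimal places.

pKa = −log(1.0 × 10^-10) = 10.000
Henderson–Hasselbalch: pH = pKa + log([C6H5O-]/[C6H5OH]) = 10.000 + log(0.62/0.37)
pH = 10.000 + (+0.224) = 10.22

pH = 10.22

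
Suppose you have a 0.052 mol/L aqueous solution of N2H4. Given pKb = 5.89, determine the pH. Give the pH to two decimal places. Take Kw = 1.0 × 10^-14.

pH = 10.41

N2H4 + H2O ⇌ N2H5+ + OH-
Kb = 10^(−5.89) = 1.29 × 10^-6
Kb = [OH-]²/(0.052 − [OH-]) = 1.29 × 10^-6
Since Kb ≪ C₀, [OH-] ≈ √(Kb·C₀) = 2.59 × 10^-4 M.
Check: 0.5% ionized — well under 5%, approximation valid.
pOH = −log(2.59 × 10^-4) = 3.59; pH = 14.00 − 3.59 = 10.41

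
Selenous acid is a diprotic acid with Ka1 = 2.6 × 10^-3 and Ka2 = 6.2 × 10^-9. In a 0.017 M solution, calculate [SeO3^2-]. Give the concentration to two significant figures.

First ionization gives [H+] ≈ [HSeO3-] = 5.47 × 10^-3 M.
Second step: Ka2 = [H+][SeO3^2-]/[HSeO3-] ≈ [SeO3^2-] (since [H+] ≈ [HSeO3-]).
So [SeO3^2-] ≈ Ka2.

6.2 × 10^-9 M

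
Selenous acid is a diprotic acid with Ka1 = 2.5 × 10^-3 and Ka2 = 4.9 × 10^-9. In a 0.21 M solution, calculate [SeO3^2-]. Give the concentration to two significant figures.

First ionization gives [H+] ≈ [HSeO3-] = 2.17 × 10^-2 M.
Second step: Ka2 = [H+][SeO3^2-]/[HSeO3-] ≈ [SeO3^2-] (since [H+] ≈ [HSeO3-]).
So [SeO3^2-] ≈ Ka2.

4.9 × 10^-9 M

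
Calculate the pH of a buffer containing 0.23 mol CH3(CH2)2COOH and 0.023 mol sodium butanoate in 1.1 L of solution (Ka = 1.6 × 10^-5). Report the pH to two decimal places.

pKa = −log(1.6 × 10^-5) = 4.796
pH = pKa + log([A⁻]/[HA]) = 4.796 + log(0.023/0.23)
pH = 4.796 + (-1.000) = 3.80

pH = 3.80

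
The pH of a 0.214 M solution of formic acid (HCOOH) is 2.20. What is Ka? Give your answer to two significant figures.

[H+] = 10^(-2.20) = 6.31 × 10^-3 M
At equilibrium [HA] = 0.214 − 6.31 × 10^-3 = 2.08 × 10^-1 M
Ka = [H+][A-]/[HA] = (6.31 × 10^-3)² / 2.08 × 10^-1 = 1.9 × 10^-4

Ka = 1.9 × 10^-4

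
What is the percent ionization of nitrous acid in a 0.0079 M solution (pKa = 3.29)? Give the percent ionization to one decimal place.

22.4%

HNO2 ⇌ NO2- + H+; let x = [H+] at equilibrium.
Ka = 10^(−3.29) = 5.13 × 10^-4
Solve x² + 0.000513x − 4.05e-06 = 0 → x = 1.77 × 10^-3 M
Fraction ionized = 1.77 × 10^-3 / 0.0079 = 0.2241 → 22.4%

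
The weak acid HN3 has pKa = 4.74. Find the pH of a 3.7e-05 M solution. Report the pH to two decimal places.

HN3 ⇌ N3- + H+
Ka = 10^(−4.74) = 1.82 × 10^-5
Ka = x²/(3.7e-05 − x) = 1.82 × 10^-5
Here C₀/Ka ≈ 2.03, so the small-x approximation fails. Use the quadratic:
x = [−1.82e-05 + √(1.82e-05² + 2.69e-09)]/2 = 1.84 × 10^-5 M
pH = −log[H+] = −log(1.84 × 10^-5) = 4.74

pH = 4.74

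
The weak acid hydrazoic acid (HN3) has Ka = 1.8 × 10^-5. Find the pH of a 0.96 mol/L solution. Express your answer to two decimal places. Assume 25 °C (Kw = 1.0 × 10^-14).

pH = 2.38

HN3 ⇌ N3- + H+
Ka = [H+]²/(0.96 − [H+]) = 1.8 × 10^-5
Since Ka ≪ C₀, [H+] ≈ √(Ka·C₀) = 4.16 × 10^-3 M.
Check: 0.43% ionized — well under 5%, approximation valid.
pH = −log(4.16 × 10^-3) = 2.38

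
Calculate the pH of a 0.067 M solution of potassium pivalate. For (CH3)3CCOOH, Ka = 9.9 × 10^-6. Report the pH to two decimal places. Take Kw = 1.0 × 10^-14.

pH = 8.92

(CH3)3CCOO- is the conjugate base of the weak acid (CH3)3CCOOH.
Kb = Kw/Ka = 1.0×10^-14 / 9.9 × 10^-6 = 1.01 × 10^-9
Kb = x²/(0.067 − x) = 1.01 × 10^-9
Neglecting x in the denominator: x = √(1.01 × 10^-9 × 0.067) = 8.23 × 10^-6 M
Check: 0.012% ionized — well under 5%, approximation valid.
pOH = −log(8.23 × 10^-6) = 5.08; pH = 14.00 − 5.08 = 8.92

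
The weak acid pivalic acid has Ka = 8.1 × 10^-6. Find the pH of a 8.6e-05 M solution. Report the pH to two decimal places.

(CH3)3CCOOH ⇌ (CH3)3CCOO- + H+
From the ICE table, Ka = [H+]²/(8.6e-05 − [H+]) = 8.1 × 10^-6.
The 5% rule fails; solving [H+]² + Ka·[H+] − Ka·C₀ = 0 exactly:
[H+] = (−Ka + √(Ka² + 4·Ka·C₀))/2 = 2.27 × 10^-5 M
pH = −log(2.27 × 10^-5) = 4.64

pH = 4.64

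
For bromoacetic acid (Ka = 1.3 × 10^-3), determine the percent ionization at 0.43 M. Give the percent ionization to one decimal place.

5.3%

BrCH2COOH ⇌ BrCH2COO- + H+; let x = [H+] at equilibrium.
Ka = x²/(C₀ − x); solving the quadratic gives x = 2.30 × 10^-2 M.
% ionization = x/C₀ × 100% = 2.30 × 10^-2/0.43 × 100% = 5.3%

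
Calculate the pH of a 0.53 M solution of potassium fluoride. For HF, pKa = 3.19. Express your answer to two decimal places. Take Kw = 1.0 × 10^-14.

pH = 8.46

F- is the conjugate base of the weak acid HF.
Ka = 10^(−3.19) = 6.46 × 10^-4
Kb = Kw/Ka = 1.0×10^-14 / 6.46 × 10^-4 = 1.55 × 10^-11
From the ICE table, Kb = x²/(0.53 − x) = 1.55 × 10^-11.
Assume x ≪ 0.53: x ≈ √(1.55 × 10^-11 × 0.53) = 2.87 × 10^-6 M
(x/C₀ = 0.00054% < 5%, so the approximation holds.)
pOH = 5.54, so pH = 14.00 − pOH = 8.46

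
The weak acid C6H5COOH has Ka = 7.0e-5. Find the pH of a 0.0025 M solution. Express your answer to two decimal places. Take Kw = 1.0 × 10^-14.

pH = 3.41

C6H5COOH ⇌ C6H5COO- + H+
Ka = [H+]²/(0.0025 − [H+]) = 7.0 × 10^-5
Here C₀/Ka ≈ 35.7, so the small-[H+] approximation fails. Use the quadratic:
[H+] = (−Ka + √(Ka² + 4·Ka·C₀))/2 = 3.85 × 10^-4 M
pH = −log[H+] = −log(3.85 × 10^-4) = 3.41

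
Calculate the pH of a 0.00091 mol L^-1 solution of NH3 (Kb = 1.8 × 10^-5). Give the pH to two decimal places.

NH3 + H2O ⇌ NH4+ + OH-
From the ICE table, Kb = [OH-]²/(0.00091 − [OH-]) = 1.8 × 10^-5.
The 5% rule fails; solving [OH-]² + Kb·[OH-] − Kb·C₀ = 0 exactly:
[OH-] = (−Kb + √(Kb² + 4·Kb·C₀))/2 = 1.19 × 10^-4 M
pOH = 3.92, so pH = 14.00 − pOH = 10.08

pH = 10.08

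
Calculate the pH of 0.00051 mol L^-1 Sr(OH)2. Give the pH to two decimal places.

pH = 11.01

Sr(OH)2 is a strong base (each formula unit releases 2 OH-); [OH-] = 0.00102 M.
pOH = -log(0.00102) = 2.99
pH = 14.00 - 2.99 = 11.01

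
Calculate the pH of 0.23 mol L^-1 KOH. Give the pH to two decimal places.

pH = 13.36

KOH is a strong base; [OH-] = 0.23 M.
pOH = -log(0.23) = 0.64
pH = 14.00 - 0.64 = 13.36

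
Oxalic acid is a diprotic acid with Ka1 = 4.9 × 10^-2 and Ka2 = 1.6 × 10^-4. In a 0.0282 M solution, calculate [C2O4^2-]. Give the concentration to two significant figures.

First ionization gives [H+] ≈ [HC2O4-] = 2.00 × 10^-2 M.
Second step: Ka2 = [H+][C2O4^2-]/[HC2O4-] ≈ [C2O4^2-] (since [H+] ≈ [HC2O4-]).
So [C2O4^2-] ≈ Ka2.

1.6 × 10^-4 M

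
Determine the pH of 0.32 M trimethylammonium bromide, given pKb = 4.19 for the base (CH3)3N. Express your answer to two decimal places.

(CH3)3NH+ is the conjugate acid of the weak base (CH3)3N.
Kb = 10^(−4.19) = 6.46 × 10^-5
Ka = Kw/Kb = 1.0×10^-14 / 6.46 × 10^-5 = 1.55 × 10^-10
Ka = [H+]²/(0.32 − [H+]) = 1.55 × 10^-10
Assume [H+] ≪ 0.32: [H+] ≈ √(1.55 × 10^-10 × 0.32) = 7.04 × 10^-6 M
pH = −log(7.04 × 10^-6) = 5.15

pH = 5.15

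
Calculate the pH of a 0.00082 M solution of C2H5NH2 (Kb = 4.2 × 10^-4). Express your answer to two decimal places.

C2H5NH2 + H2O ⇌ C2H5NH3+ + OH-
From the ICE table, Kb = x²/(0.00082 − x) = 4.2 × 10^-4.
Here C₀/Kb ≈ 1.95, so the small-x approximation fails. Use the quadratic:
x = [−0.00042 + √(0.00042² + 1.38e-06)]/2 = 4.13 × 10^-4 M
pOH = −log(4.13 × 10^-4) = 3.38; pH = 14.00 − 3.38 = 10.62

pH = 10.62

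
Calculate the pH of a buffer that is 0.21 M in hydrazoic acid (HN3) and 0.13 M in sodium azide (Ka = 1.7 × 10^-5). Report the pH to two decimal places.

pH = 4.56

pKa = −log(1.7 × 10^-5) = 4.770
pH = pKa + log([A⁻]/[HA]) = 4.770 + log(0.13/0.21)
pH = 4.770 + (-0.208) = 4.56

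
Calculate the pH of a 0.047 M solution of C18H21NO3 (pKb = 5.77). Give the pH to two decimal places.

pH = 10.45

C18H21NO3 + H2O ⇌ C18H22NO3+ + OH-
Kb = 10^(−5.77) = 1.70 × 10^-6
From the ICE table, Kb = x²/(0.047 − x) = 1.70 × 10^-6.
Neglecting x in the denominator: x = √(1.70 × 10^-6 × 0.047) = 2.83 × 10^-4 M
(x/C₀ = 0.6% < 5%, so the approximation holds.)
pOH = 3.55, so pH = 14.00 − pOH = 10.45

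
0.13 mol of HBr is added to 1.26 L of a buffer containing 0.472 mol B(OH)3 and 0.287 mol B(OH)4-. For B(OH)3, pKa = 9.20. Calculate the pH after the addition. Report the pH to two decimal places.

After neutralization: n(B(OH)3) = 0.602 mol, n(B(OH)4-) = 0.157 mol.
Henderson–Hasselbalch with mole ratio 0.157/0.602: pH = 9.20 + (-0.584)

pH = 8.62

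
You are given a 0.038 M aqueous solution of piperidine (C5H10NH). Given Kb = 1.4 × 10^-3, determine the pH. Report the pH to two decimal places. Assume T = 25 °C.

pH = 11.82

C5H10NH + H2O ⇌ C5H10NH2+ + OH-
Kb = [OH-]²/(0.038 − [OH-]) = 1.4 × 10^-3
[OH-] is not negligible relative to C₀; solve [OH-]² + 0.0014·[OH-] − 5.32e-05 = 0.
[OH-] = (−Kb + √(Kb² + 4·Kb·C₀))/2 = 6.63 × 10^-3 M
pOH = −log(6.63 × 10^-3) = 2.18; pH = 14.00 − 2.18 = 11.82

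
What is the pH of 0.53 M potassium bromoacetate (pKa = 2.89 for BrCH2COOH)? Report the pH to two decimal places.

BrCH2COO- is the conjugate base of the weak acid BrCH2COOH.
Ka = 10^(−2.89) = 1.29 × 10^-3
Kb = Kw/Ka = 1.0×10^-14 / 1.29 × 10^-3 = 7.75 × 10^-12
Kb = [OH-]²/(0.53 − [OH-]) = 7.75 × 10^-12
Assume [OH-] ≪ 0.53: [OH-] ≈ √(7.75 × 10^-12 × 0.53) = 2.03 × 10^-6 M
pOH = 5.69, so pH = 14.00 − pOH = 8.31

pH = 8.31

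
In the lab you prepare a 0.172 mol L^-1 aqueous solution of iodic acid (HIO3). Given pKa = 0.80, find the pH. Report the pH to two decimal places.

HIO3 ⇌ IO3- + H+
Ka = 10^(−0.80) = 1.58 × 10^-1
Ka = [H+]²/(0.172 − [H+]) = 1.58 × 10^-1
Here C₀/Ka ≈ 1.09, so the small-[H+] approximation fails. Use the quadratic:
[H+] = [−0.158 + √(0.158² + 0.109)]/2 = 1.04 × 10^-1 M
pH = −log[H+] = −log(1.04 × 10^-1) = 0.98

pH = 0.98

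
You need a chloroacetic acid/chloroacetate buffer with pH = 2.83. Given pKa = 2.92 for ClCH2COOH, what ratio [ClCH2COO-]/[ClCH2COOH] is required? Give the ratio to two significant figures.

pH = pKa + log(r) ⇒ log(r) = 2.83 − 2.92 = -0.09
r = [ClCH2COO-]/[ClCH2COOH] = 10^(-0.09) = 0.813

ratio = 0.81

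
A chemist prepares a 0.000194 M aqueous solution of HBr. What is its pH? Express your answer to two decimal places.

pH = 3.71

HBr is a strong acid and dissociates completely, so [H+] = 0.000194 M.
pH = -log(0.000194) = 3.71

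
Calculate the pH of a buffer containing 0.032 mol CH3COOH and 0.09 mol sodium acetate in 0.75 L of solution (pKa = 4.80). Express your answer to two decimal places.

pH = 5.25

Using pH = pKa + log([base]/[acid]) with [base]/[acid] = 0.09/0.032:
pH = 4.80 + (+0.449) = 5.25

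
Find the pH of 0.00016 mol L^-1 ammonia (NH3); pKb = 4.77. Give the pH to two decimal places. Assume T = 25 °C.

pH = 9.65

NH3 + H2O ⇌ NH4+ + OH-
Kb = 10^(−4.77) = 1.70 × 10^-5
From the ICE table, Kb = [OH-]²/(0.00016 − [OH-]) = 1.70 × 10^-5.
[OH-] is not negligible relative to C₀; solve [OH-]² + 1.7e-05·[OH-] − 2.72e-09 = 0.
[OH-] = [−1.7e-05 + √(1.7e-05² + 1.09e-08)]/2 = 4.43 × 10^-5 M
pOH = 4.35, so pH = 14.00 − pOH = 9.65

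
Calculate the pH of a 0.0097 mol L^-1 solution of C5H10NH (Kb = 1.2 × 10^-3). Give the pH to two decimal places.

pH = 11.46

C5H10NH + H2O ⇌ C5H10NH2+ + OH-
Kb = [OH-]²/(0.0097 − [OH-]) = 1.2 × 10^-3
Here C₀/Kb ≈ 8.08, so the small-[OH-] approximation fails. Use the quadratic:
[OH-] = (−Kb + √(Kb² + 4·Kb·C₀))/2 = 2.86 × 10^-3 M
pOH = 2.54, so pH = 14.00 − pOH = 11.46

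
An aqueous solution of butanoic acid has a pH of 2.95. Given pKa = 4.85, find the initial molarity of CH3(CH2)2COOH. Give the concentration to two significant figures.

[H+] = 10^(-2.95) = 1.12 × 10^-3 M = x
Ka = 10^(−4.85) = 1.41 × 10^-5
Ka = x²/(C₀ − x) ⇒ C₀ = x + x²/Ka
C₀ = 1.12 × 10^-3 + (1.12 × 10^-3)²/(1.41 × 10^-5) = 9.01 × 10^-2 M

C₀ = 9.0 × 10^-2 M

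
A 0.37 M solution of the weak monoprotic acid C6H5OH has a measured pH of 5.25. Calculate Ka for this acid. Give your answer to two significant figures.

[H+] = 10^(-5.25) = 5.62 × 10^-6 M
At equilibrium [HA] = 0.37 − 5.62 × 10^-6 = 3.70 × 10^-1 M
Ka = [H+][A-]/[HA] = (5.62 × 10^-6)² / 3.70 × 10^-1 = 8.5 × 10^-11

Ka = 8.5 × 10^-11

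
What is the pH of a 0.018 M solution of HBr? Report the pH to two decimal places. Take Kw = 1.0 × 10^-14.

HBr is a strong acid and dissociates completely, so [H+] = 0.018 M.
pH = -log(0.018) = 1.74

pH = 1.74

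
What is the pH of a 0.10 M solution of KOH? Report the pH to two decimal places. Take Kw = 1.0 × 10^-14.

KOH is a strong base; [OH-] = 0.1 M.
pOH = -log(0.1) = 1.00
pH = 14.00 - 1.00 = 13.00

pH = 13.00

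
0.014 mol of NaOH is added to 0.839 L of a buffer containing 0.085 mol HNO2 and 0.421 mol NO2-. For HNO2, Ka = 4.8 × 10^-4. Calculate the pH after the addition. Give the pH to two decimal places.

OH- converts HNO2 to NO2-: HNO2 → 0.071 mol, NO2- → 0.435 mol.
pKa = −log(4.8 × 10^-4) = 3.319
pH = pKa + log(n_NO2-/n_HNO2) = 3.319 + log(0.435/0.071) = 3.319 + (+0.787)

pH = 4.11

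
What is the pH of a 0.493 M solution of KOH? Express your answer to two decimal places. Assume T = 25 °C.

KOH is a strong base; [OH-] = 0.493 M.
pOH = -log(0.493) = 0.31
pH = 14.00 - 0.31 = 13.69

pH = 13.69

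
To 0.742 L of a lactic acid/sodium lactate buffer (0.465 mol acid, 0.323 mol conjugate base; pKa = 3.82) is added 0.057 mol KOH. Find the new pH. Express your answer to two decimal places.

OH- converts CH3CH(OH)COOH to CH3CH(OH)COO-: CH3CH(OH)COOH → 0.408 mol, CH3CH(OH)COO- → 0.38 mol.
Henderson–Hasselbalch with mole ratio 0.38/0.408: pH = 3.82 + (-0.031)

pH = 3.79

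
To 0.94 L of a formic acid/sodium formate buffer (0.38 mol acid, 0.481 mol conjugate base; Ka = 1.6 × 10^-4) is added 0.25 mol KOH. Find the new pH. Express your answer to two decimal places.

OH- converts HCOOH to HCOO-: HCOOH → 0.13 mol, HCOO- → 0.731 mol.
pKa = −log(1.6 × 10^-4) = 3.796
pH = pKa + log(n_HCOO-/n_HCOOH) = 3.796 + log(0.731/0.13) = 3.796 + (+0.750)

pH = 4.55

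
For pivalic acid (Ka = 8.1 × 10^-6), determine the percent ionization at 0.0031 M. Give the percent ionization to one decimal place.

(CH3)3CCOOH ⇌ (CH3)3CCOO- + H+; let x = [H+] at equilibrium.
Solve x² + 8.1e-06x − 2.51e-08 = 0 → x = 1.54 × 10^-4 M
% ionization = x/C₀ × 100% = 1.54 × 10^-4/0.0031 × 100% = 5.0%

5.0%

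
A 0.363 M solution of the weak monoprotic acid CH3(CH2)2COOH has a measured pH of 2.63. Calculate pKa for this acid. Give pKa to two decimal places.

pKa = 4.82

[H+] = 10^(-2.63) = 2.34 × 10^-3 M
At equilibrium [HA] = 0.363 − 2.34 × 10^-3 = 3.61 × 10^-1 M
Ka = [H+][A-]/[HA] = (2.34 × 10^-3)² / 3.61 × 10^-1 = 1.52 × 10^-5
pKa = -log(1.52 × 10^-5) = 4.82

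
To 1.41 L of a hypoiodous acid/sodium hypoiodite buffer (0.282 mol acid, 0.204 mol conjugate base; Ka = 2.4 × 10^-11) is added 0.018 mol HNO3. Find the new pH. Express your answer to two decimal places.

After neutralization: n(HOI) = 0.3 mol, n(OI-) = 0.186 mol.
pKa = −log(2.4 × 10^-11) = 10.620
pH = pKa + log([A⁻]/[HA]) = 10.620 + log(0.186/0.3) = 10.620 -0.208

pH = 10.41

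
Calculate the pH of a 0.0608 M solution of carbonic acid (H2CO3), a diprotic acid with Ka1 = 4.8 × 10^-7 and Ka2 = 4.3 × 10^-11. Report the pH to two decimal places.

pH = 3.77

Ka1 ≫ Ka2, so treat the first dissociation as the only significant source of H+.
Ka1 = x²/(0.0608 − x) = 4.8 × 10^-7
x ≈ √(4.8 × 10^-7 × 0.0608) = 1.71 × 10^-4 M
pH = −log(1.71 × 10^-4) = 3.77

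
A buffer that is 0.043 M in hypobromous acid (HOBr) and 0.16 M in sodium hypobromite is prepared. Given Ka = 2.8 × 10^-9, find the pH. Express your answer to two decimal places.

pH = 9.12

pKa = −log(2.8 × 10^-9) = 8.553
Using pH = pKa + log([base]/[acid]) with [base]/[acid] = 0.16/0.043:
pH = 8.553 + (+0.571) = 9.12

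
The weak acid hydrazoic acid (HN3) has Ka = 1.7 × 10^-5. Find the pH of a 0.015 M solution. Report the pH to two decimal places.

HN3 ⇌ N3- + H+
From the ICE table, Ka = [H+]²/(0.015 − [H+]) = 1.7 × 10^-5.
Since Ka ≪ C₀, [H+] ≈ √(Ka·C₀) = 5.05 × 10^-4 M.
pH = −log[H+] = −log(5.05 × 10^-4) = 3.30

pH = 3.30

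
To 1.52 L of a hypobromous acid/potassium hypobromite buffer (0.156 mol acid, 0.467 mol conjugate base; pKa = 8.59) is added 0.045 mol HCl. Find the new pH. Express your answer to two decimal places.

pH = 8.91

After neutralization: n(HOBr) = 0.201 mol, n(OBr-) = 0.422 mol.
pH = pKa + log(n_OBr-/n_HOBr) = 8.59 + log(0.422/0.201) = 8.59 + (+0.322)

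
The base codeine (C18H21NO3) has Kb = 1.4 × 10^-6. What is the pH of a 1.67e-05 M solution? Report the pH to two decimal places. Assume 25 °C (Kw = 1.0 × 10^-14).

C18H21NO3 + H2O ⇌ C18H22NO3+ + OH-
Kb = [OH-]²/(1.67e-05 − [OH-]) = 1.4 × 10^-6
Here C₀/Kb ≈ 11.9, so the small-[OH-] approximation fails. Use the quadratic:
[OH-] = [−1.4e-06 + √(1.4e-06² + 9.35e-11)]/2 = 4.19 × 10^-6 M
pOH = −log(4.19 × 10^-6) = 5.38; pH = 14.00 − 5.38 = 8.62

pH = 8.62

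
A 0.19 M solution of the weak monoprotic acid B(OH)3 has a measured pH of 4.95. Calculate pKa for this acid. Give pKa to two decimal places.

pKa = 9.18

[H+] = 10^(-4.95) = 1.12 × 10^-5 M
At equilibrium [HA] = 0.19 − 1.12 × 10^-5 = 1.90 × 10^-1 M
Ka = [H+][A-]/[HA] = (1.12 × 10^-5)² / 1.90 × 10^-1 = 6.60 × 10^-10
pKa = -log(6.60 × 10^-10) = 9.18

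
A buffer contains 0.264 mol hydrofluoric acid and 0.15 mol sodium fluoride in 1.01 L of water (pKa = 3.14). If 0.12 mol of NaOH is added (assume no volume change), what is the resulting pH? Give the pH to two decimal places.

pH = 3.41

After neutralization: n(HF) = 0.144 mol, n(F-) = 0.27 mol.
Henderson–Hasselbalch with mole ratio 0.27/0.144: pH = 3.14 + (+0.273)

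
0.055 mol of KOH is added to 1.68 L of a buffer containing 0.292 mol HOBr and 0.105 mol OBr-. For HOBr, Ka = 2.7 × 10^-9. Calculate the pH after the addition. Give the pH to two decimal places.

OH- converts HOBr to OBr-: HOBr → 0.237 mol, OBr- → 0.16 mol.
pKa = −log(2.7 × 10^-9) = 8.569
Henderson–Hasselbalch with mole ratio 0.16/0.237: pH = 8.569 + (-0.171)

pH = 8.40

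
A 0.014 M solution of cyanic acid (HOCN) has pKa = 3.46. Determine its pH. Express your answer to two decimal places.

pH = 2.69

HOCN ⇌ OCN- + H+
Ka = 10^(−3.46) = 3.47 × 10^-4
From the ICE table, Ka = x²/(0.014 − x) = 3.47 × 10^-4.
Here C₀/Ka ≈ 40.3, so the small-x approximation fails. Use the quadratic:
x = [−0.000347 + √(0.000347² + 1.94e-05)]/2 = 2.04 × 10^-3 M
pH = −log(2.04 × 10^-3) = 2.69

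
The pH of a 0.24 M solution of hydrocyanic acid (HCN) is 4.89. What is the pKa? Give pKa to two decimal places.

pKa = 9.16

[H+] = 10^(-4.89) = 1.29 × 10^-5 M
At equilibrium [HA] = 0.24 − 1.29 × 10^-5 = 2.40 × 10^-1 M
Ka = [H+][A-]/[HA] = (1.29 × 10^-5)² / 2.40 × 10^-1 = 6.93 × 10^-10
pKa = -log(6.93 × 10^-10) = 9.16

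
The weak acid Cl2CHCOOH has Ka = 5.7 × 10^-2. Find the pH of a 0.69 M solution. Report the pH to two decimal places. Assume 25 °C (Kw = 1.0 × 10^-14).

Cl2CHCOOH ⇌ Cl2CHCOO- + H+
Ka = x²/(0.69 − x) = 5.7 × 10^-2
x is not negligible relative to C₀; solve x² + 0.057·x − 0.0393 = 0.
x = (−Ka + √(Ka² + 4·Ka·C₀))/2 = 1.72 × 10^-1 M
pH = −log[H+] = −log(1.72 × 10^-1) = 0.76

pH = 0.76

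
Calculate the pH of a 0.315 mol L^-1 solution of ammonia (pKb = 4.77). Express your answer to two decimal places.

pH = 11.36

NH3 + H2O ⇌ NH4+ + OH-
Kb = 10^(−4.77) = 1.70 × 10^-5
Kb = x²/(0.315 − x) = 1.70 × 10^-5
Neglecting x in the denominator: x = √(1.70 × 10^-5 × 0.315) = 2.31 × 10^-3 M
pOH = −log(2.31 × 10^-3) = 2.64; pH = 14.00 − 2.64 = 11.36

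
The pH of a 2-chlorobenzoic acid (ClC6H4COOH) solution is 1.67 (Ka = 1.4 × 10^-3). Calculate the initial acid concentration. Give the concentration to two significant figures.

[H+] = 10^(-1.67) = 2.14 × 10^-2 M = x
Ka = x²/(C₀ − x) ⇒ C₀ = x + x²/Ka
C₀ = 2.14 × 10^-2 + (2.14 × 10^-2)²/(1.4 × 10^-3) = 3.49 × 10^-1 M

C₀ = 3.5 × 10^-1 M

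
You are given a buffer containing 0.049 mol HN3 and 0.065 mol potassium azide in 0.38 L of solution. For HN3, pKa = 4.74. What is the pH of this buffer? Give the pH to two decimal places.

Using pH = pKa + log([base]/[acid]) with [base]/[acid] = 0.065/0.049:
pH = 4.74 + (+0.123) = 4.86

pH = 4.86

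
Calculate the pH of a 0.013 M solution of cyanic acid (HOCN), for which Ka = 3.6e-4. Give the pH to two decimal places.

pH = 2.70

HOCN ⇌ OCN- + H+
From the ICE table, Ka = [H+]²/(0.013 − [H+]) = 3.6 × 10^-4.
Here C₀/Ka ≈ 36.1, so the small-[H+] approximation fails. Use the quadratic:
[H+] = (−Ka + √(Ka² + 4·Ka·C₀))/2 = 1.99 × 10^-3 M
pH = −log(1.99 × 10^-3) = 2.70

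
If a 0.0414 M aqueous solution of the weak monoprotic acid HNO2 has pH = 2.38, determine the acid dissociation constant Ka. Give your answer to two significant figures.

Ka = 4.7 × 10^-4

[H+] = 10^(-2.38) = 4.17 × 10^-3 M
At equilibrium [HA] = 0.0414 − 4.17 × 10^-3 = 3.72 × 10^-2 M
Ka = [H+][A-]/[HA] = (4.17 × 10^-3)² / 3.72 × 10^-2 = 4.7 × 10^-4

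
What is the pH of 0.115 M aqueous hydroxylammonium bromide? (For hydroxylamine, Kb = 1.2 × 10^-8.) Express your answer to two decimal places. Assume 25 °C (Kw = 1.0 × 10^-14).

pH = 3.51

NH3OH+ is the conjugate acid of the weak base NH2OH.
Ka = Kw/Kb = 1.0×10^-14 / 1.2 × 10^-8 = 8.33 × 10^-7
Let x = [H+] at equilibrium. Ka = x²/(0.115 − x).
Since Ka ≪ C₀, x ≈ √(Ka·C₀) = 3.10 × 10^-4 M.
(x/C₀ = 0.27% < 5%, so the approximation holds.)
pH = −log(3.10 × 10^-4) = 3.51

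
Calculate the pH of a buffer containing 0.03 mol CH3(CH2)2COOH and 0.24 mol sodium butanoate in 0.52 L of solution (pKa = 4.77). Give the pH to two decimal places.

Henderson–Hasselbalch: pH = pKa + log([CH3(CH2)2COO-]/[CH3(CH2)2COOH]) = 4.77 + log(0.24/0.03)
pH = 4.77 + (+0.903) = 5.67

pH = 5.67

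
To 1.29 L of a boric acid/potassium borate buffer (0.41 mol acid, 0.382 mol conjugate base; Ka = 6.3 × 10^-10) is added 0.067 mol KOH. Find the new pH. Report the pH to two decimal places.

OH- converts B(OH)3 to B(OH)4-: B(OH)3 → 0.343 mol, B(OH)4- → 0.449 mol.
pKa = −log(6.3 × 10^-10) = 9.201
pH = pKa + log([A⁻]/[HA]) = 9.201 + log(0.449/0.343) = 9.201 +0.117

pH = 9.32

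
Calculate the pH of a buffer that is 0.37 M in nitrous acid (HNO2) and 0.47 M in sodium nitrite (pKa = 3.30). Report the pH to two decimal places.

Henderson–Hasselbalch: pH = pKa + log([NO2-]/[HNO2]) = 3.30 + log(0.47/0.37)
pH = 3.30 + (+0.104) = 3.40

pH = 3.40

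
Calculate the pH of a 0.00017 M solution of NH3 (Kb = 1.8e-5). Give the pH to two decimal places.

pH = 9.67

NH3 + H2O ⇌ NH4+ + OH-
From the ICE table, Kb = x²/(0.00017 − x) = 1.8 × 10^-5.
Here C₀/Kb ≈ 9.44, so the small-x approximation fails. Use the quadratic:
x = (−Kb + √(Kb² + 4·Kb·C₀))/2 = 4.70 × 10^-5 M
pOH = −log(4.70 × 10^-5) = 4.33; pH = 14.00 − 4.33 = 9.67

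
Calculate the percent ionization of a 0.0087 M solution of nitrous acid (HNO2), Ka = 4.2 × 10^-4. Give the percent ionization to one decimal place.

HNO2 ⇌ NO2- + H+; let x = [H+] at equilibrium.
Ka = x²/(C₀ − x); solving the quadratic gives x = 1.71 × 10^-3 M.
% ionization = x/C₀ × 100% = 1.71 × 10^-3/0.0087 × 100% = 19.7%

19.7%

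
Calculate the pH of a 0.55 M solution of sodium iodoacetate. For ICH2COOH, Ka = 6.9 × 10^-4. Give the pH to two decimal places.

ICH2COO- is the conjugate base of the weak acid ICH2COOH.
Kb = Kw/Ka = 1.0×10^-14 / 6.9 × 10^-4 = 1.45 × 10^-11
From the ICE table, Kb = x²/(0.55 − x) = 1.45 × 10^-11.
Since Kb ≪ C₀, x ≈ √(Kb·C₀) = 2.82 × 10^-6 M.
Check: 0.00051% ionized — well under 5%, approximation valid.
pOH = 5.55, so pH = 14.00 − pOH = 8.45

pH = 8.45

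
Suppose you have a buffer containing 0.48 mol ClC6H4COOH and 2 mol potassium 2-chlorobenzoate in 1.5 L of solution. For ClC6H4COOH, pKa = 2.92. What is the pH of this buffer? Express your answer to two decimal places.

Henderson–Hasselbalch: pH = pKa + log([ClC6H4COO-]/[ClC6H4COOH]) = 2.92 + log(2/0.48)
pH = 2.92 + (+0.620) = 3.54

pH = 3.54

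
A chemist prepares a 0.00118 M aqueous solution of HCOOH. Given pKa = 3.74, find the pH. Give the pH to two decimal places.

HCOOH ⇌ HCOO- + H+
Ka = 10^(−3.74) = 1.82 × 10^-4
Ka = [H+]²/(0.00118 − [H+]) = 1.82 × 10^-4
The 5% rule fails; solving [H+]² + Ka·[H+] − Ka·C₀ = 0 exactly:
[H+] = (−Ka + √(Ka² + 4·Ka·C₀))/2 = 3.81 × 10^-4 M
pH = −log(3.81 × 10^-4) = 3.42

pH = 3.42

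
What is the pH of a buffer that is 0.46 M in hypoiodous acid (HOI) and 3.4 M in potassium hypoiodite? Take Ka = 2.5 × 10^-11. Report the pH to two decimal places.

pH = 11.47

pKa = −log(2.5 × 10^-11) = 10.602
Henderson–Hasselbalch: pH = pKa + log([OI-]/[HOI]) = 10.602 + log(3.4/0.46)
pH = 10.602 + (+0.869) = 11.47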